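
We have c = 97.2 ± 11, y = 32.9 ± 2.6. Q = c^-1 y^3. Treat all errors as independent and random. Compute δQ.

96.2

For a monomial Q ∝ c^-1, y^3, fractional errors add in quadrature:
  (-1·δc/c)² = (-1×0.113)² = 0.0128;  (3·δy/y)² = (3×0.0790)² = 0.0562
δQ/Q = √(0.0690) = 0.263
Q = 366, so δQ = 0.263 × 366 = 96.2.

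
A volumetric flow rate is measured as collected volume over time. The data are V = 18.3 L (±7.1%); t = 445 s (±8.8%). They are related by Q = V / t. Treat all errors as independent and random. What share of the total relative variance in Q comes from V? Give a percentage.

39.4%

(δQ/Q)² = (1·δV/V)² + (-1·δt/t)²
  V term: (1×0.0710)² = 0.00504
  t term: (-1×0.0880)² = 0.00774
Total = 0.0128. Share from V = 0.00504/0.0128 = 0.394.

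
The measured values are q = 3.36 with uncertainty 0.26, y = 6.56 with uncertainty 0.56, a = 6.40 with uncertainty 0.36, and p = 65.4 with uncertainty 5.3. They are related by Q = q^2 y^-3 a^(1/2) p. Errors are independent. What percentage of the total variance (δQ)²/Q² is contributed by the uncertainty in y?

67.7%

(δQ/Q)² = (2·δq/q)² + (-3·δy/y)² + (½·δa/a)² + (1·δp/p)²
  q term: (2×0.0774)² = 0.0240
  y term: (-3×0.0854)² = 0.0656
  a term: (0.5×0.0562)² = 0.000791
  p term: (1×0.0810)² = 0.00657
Total = 0.0969. Share from y = 0.0656/0.0969 = 0.677.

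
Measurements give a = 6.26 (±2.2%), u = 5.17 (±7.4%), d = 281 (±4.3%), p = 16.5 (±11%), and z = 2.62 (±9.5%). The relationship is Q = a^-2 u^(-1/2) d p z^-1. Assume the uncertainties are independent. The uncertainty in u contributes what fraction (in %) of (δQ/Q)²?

5.21%

(δQ/Q)² = (-2·δa/a)² + (−½·δu/u)² + (1·δd/d)² + (1·δp/p)² + (-1·δz/z)²
  a term: (-2×0.0220)² = 0.00194
  u term: (-0.5×0.0740)² = 0.00137
  d term: (1×0.0430)² = 0.00185
  p term: (1×0.110)² = 0.0121
  z term: (-1×0.0950)² = 0.00903
Total = 0.0263. Share from u = 0.00137/0.0263 = 0.0521.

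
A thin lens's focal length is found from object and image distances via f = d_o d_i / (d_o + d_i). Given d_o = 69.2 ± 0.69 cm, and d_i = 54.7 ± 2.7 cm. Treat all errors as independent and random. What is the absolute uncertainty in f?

0.853 cm

∂f/∂d_o = (d_i/(d_o+d_i))² = 0.195;  ∂f/∂d_i = (d_o/(d_o+d_i))² = 0.312
δf = √((∂f/∂d_o · δd_o)² + (∂f/∂d_i · δd_i)²) = √(0.0181 + 0.709) = 0.853 cm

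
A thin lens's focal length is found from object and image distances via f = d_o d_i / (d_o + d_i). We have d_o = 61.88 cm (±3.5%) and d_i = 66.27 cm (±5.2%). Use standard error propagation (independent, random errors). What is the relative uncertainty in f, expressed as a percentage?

3.10%

∂f/∂d_o = (d_i/(d_o+d_i))² = 0.267;  ∂f/∂d_i = (d_o/(d_o+d_i))² = 0.233
δf = √((∂f/∂d_o · δd_o)² + (∂f/∂d_i · δd_i)²) = √(0.335 + 0.646) = 0.990 cm
f = 32.00 cm, so δf/f = 0.990/32.00 = 0.0310.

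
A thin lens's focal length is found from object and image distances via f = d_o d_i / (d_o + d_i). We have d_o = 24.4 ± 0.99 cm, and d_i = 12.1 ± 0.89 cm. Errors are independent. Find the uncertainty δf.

∂f/∂d_o = (d_i/(d_o+d_i))² = 0.110;  ∂f/∂d_i = (d_o/(d_o+d_i))² = 0.447
δf = √((∂f/∂d_o · δd_o)² + (∂f/∂d_i · δd_i)²) = √(0.0118 + 0.158) = 0.412 cm

0.412 cm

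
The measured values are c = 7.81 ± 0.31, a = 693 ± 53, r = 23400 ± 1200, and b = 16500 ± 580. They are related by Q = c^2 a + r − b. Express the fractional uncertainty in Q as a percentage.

Let p = c^2·a = 42300. δp/p = √((2·δc/c)² + (1·δa/a)²) = √(0.00630 + 0.00585) = 0.110, so δp = 4660.
Q = p + r − b: δQ = √(δp² + δr² + δb²) = √(2.17e+07 + 1.44e+06 + 3.36e+05) = 4850
Q = 49200, so δQ/Q = 4850/49200 = 0.0986.

9.86%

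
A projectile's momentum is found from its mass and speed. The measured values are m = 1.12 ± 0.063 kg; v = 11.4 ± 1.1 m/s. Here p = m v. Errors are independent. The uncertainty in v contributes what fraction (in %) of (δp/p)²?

(δp/p)² = (1·δm/m)² + (1·δv/v)²
  m term: (1×0.0562)² = 0.00316
  v term: (1×0.0965)² = 0.00931
Total = 0.0125. Share from v = 0.00931/0.0125 = 0.746.

74.6%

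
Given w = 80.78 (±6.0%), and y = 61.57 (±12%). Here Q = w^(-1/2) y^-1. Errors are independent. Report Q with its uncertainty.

Products/powers → add relative errors in quadrature, weighted by exponent:
  (−½·δw/w)² = (-0.5×0.0600)² = 0.000900;  (-1·δy/y)² = (-1×0.120)² = 0.0144
δQ/Q = √(0.0153) = 0.124
Q = 0.001807, so δQ = 0.124 × 0.001807 = 0.000224.

0.001807 ± 0.000224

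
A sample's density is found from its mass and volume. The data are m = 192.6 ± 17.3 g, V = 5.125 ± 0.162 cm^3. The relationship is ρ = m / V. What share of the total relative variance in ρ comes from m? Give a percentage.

89.0%

(δρ/ρ)² = (1·δm/m)² + (-1·δV/V)²
  m term: (1×0.0898)² = 0.00807
  V term: (-1×0.0316)² = 0.000999
Total = 0.00907. Share from m = 0.00807/0.00907 = 0.890.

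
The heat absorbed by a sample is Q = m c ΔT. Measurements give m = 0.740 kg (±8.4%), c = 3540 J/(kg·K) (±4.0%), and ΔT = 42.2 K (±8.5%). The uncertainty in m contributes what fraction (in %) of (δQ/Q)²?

(δQ/Q)² = (1·δm/m)² + (1·δc/c)² + (1·δΔT/ΔT)²
  m term: (1×0.0840)² = 0.00706
  c term: (1×0.0400)² = 0.00160
  ΔT term: (1×0.0850)² = 0.00723
Total = 0.0159. Share from m = 0.00706/0.0159 = 0.444.

44.4%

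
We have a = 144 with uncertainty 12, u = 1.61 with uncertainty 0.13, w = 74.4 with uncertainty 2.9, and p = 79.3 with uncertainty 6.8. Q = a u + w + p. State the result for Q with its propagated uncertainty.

Let h = a·u = 232. δh/h = √((1·δa/a)² + (1·δu/u)²) = √(0.00694 + 0.00652) = 0.116, so δh = 26.9.
Q = h + w + p: δQ = √(δh² + δw² + δp²) = √(724 + 8.41 + 46.2) = 27.9
Q = 386.

386 ± 27.9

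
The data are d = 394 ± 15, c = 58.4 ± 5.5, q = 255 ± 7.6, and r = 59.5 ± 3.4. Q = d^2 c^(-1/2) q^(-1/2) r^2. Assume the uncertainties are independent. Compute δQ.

For a monomial Q ∝ d^2, c^(-1/2), q^(-1/2), r^2, fractional errors add in quadrature:
  (2·δd/d)² = (2×0.0381)² = 0.00580;  (−½·δc/c)² = (-0.5×0.0942)² = 0.00222;  (−½·δq/q)² = (-0.5×0.0298)² = 0.000222;  (2·δr/r)² = (2×0.0571)² = 0.0131
δQ/Q = √(0.0213) = 0.146
Q = 4.5e+06, so δQ = 0.146 × 4.5e+06 = 6.57e+05.

6.57e+05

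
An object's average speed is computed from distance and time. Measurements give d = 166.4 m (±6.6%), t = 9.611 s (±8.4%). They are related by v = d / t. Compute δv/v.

0.107

Relative error in a monomial: (δv/v)² = Σ (nᵢ · δxᵢ/xᵢ)².
  (1·δd/d)² = (1×0.0660)² = 0.00436;  (-1·δt/t)² = (-1×0.0840)² = 0.00706
δv/v = √(0.0114) = 0.107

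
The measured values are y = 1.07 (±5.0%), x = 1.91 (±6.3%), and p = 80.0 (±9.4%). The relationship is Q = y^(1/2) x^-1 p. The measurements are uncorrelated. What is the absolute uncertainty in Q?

Products/powers → add relative errors in quadrature, weighted by exponent:
  (½·δy/y)² = (0.5×0.0500)² = 0.000625;  (-1·δx/x)² = (-1×0.0630)² = 0.00397;  (1·δp/p)² = (1×0.0940)² = 0.00884
δQ/Q = √(0.0134) = 0.116
Q = 43.3, so δQ = 0.116 × 43.3 = 5.02.

5.02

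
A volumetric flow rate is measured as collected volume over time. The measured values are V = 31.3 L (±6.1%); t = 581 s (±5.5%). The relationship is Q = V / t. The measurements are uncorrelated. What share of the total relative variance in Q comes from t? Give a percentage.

(δQ/Q)² = (1·δV/V)² + (-1·δt/t)²
  V term: (1×0.0610)² = 0.00372
  t term: (-1×0.0550)² = 0.00302
Total = 0.00675. Share from t = 0.00302/0.00675 = 0.448.

44.8%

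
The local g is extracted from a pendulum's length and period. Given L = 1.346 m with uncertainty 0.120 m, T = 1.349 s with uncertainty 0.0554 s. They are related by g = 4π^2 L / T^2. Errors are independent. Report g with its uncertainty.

29.20 ± 3.54 m/s^2

Relative error in a monomial: (δg/g)² = Σ (nᵢ · δxᵢ/xᵢ)².
  (1·δL/L)² = (1×0.0892)² = 0.00795;  (-2·δT/T)² = (-2×0.0411)² = 0.00675
δg/g = √(0.0147) = 0.121
g = 29.20 m/s^2, so δg = 0.121 × 29.20 = 3.54 m/s^2.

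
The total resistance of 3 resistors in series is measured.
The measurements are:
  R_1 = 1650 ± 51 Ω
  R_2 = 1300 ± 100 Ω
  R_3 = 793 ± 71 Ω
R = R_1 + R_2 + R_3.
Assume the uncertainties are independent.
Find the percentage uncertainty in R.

Absolute uncertainties add in quadrature for a linear combination:
  (δR_1)² = 2600;  (δR_2)² = 10000;  (δR_3)² = 5040
δR = √(17600) = 133 Ω
R = 3740 Ω, so δR/R = 133/3740 = 0.0355.

3.55%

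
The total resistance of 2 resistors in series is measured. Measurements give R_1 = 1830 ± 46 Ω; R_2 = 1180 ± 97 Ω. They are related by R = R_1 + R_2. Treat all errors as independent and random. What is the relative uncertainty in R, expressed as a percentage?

Absolute uncertainties add in quadrature for a linear combination:
  (δR_1)² = 2120;  (δR_2)² = 9410
δR = √(11500) = 107 Ω
R = 3010 Ω, so δR/R = 107/3010 = 0.0357.

3.57%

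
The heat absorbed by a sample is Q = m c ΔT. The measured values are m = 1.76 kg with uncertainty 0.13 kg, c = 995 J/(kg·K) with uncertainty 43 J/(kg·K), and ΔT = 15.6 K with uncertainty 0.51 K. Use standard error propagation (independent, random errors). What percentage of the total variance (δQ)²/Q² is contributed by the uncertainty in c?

(δQ/Q)² = (1·δm/m)² + (1·δc/c)² + (1·δΔT/ΔT)²
  m term: (1×0.0739)² = 0.00546
  c term: (1×0.0432)² = 0.00187
  ΔT term: (1×0.0327)² = 0.00107
Total = 0.00839. Share from c = 0.00187/0.00839 = 0.223.

22.3%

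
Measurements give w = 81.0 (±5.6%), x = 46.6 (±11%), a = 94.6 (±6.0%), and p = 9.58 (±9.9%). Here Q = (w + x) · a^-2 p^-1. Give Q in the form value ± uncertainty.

0.00149 ± 0.000245

Let u = w + x = 128. δu = √(δw² + δx²) = √(20.6 + 26.3) = 6.84, so δu/u = 0.0536.
Q is then a monomial in u, a, p:
δQ/Q = √((δu/u)² + (-2·δa/a)² + (-1·δp/p)²) = √(0.00288 + 0.0144 + 0.00980) = 0.165
Q = 0.00149, so δQ = 0.165 × 0.00149 = 0.000245.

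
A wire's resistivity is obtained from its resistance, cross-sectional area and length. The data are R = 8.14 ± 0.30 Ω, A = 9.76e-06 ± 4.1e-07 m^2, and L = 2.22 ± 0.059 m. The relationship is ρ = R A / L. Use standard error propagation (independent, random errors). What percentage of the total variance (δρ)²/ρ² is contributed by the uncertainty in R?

35.5%

(δρ/ρ)² = (1·δR/R)² + (1·δA/A)² + (-1·δL/L)²
  R term: (1×0.0369)² = 0.00136
  A term: (1×0.0420)² = 0.00176
  L term: (-1×0.0266)² = 0.000706
Total = 0.00383. Share from R = 0.00136/0.00383 = 0.355.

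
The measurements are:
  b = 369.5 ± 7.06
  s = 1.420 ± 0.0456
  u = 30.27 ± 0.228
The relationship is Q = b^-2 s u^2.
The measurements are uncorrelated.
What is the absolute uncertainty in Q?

Since Q is a product/quotient, work with relative uncertainties:
  (-2·δb/b)² = (-2×0.0191)² = 0.00146;  (1·δs/s)² = (1×0.0321)² = 0.00103;  (2·δu/u)² = (2×0.00753)² = 0.000227
δQ/Q = √(0.00272) = 0.0521
Q = 0.009530, so δQ = 0.0521 × 0.009530 = 0.000497.

0.000497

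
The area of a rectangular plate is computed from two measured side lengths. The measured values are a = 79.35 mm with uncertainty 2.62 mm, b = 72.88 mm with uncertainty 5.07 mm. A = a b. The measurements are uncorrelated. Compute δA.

Each factor contributes (exponent × relative error)² to (δA/A)²:
  (1·δa/a)² = (1×0.0330)² = 0.00109;  (1·δb/b)² = (1×0.0696)² = 0.00484
δA/A = √(0.00593) = 0.0770
A = 5783 mm^2, so δA = 0.0770 × 5783 = 445 mm^2.

445 mm^2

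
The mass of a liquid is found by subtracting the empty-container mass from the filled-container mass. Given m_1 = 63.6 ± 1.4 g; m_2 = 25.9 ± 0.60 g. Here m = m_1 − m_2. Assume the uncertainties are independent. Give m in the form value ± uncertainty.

37.7 ± 1.52 g

Each term contributes (cᵢ δxᵢ)² to (δm)²:
  (δm_1)² = 1.96;  (δm_2)² = 0.360
δm = √(2.32) = 1.52 g
m = 37.7 g.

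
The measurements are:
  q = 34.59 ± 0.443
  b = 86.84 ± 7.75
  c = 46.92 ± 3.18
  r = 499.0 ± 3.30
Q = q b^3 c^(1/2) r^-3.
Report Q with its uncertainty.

Products/powers → add relative errors in quadrature, weighted by exponent:
  (1·δq/q)² = (1×0.0128)² = 0.000164;  (3·δb/b)² = (3×0.0892)² = 0.0717;  (½·δc/c)² = (0.5×0.0678)² = 0.00115;  (-3·δr/r)² = (-3×0.00661)² = 0.000394
δQ/Q = √(0.0734) = 0.271
Q = 1.249, so δQ = 0.271 × 1.249 = 0.338.

1.249 ± 0.338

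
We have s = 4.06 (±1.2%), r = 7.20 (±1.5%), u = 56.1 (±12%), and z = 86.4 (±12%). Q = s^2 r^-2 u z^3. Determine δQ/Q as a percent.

38.1%

For a monomial Q ∝ s^2, r^-2, u, z^3, fractional errors add in quadrature:
  (2·δs/s)² = (2×0.0120)² = 0.000576;  (-2·δr/r)² = (-2×0.0150)² = 0.000900;  (1·δu/u)² = (1×0.120)² = 0.0144;  (3·δz/z)² = (3×0.120)² = 0.130
δQ/Q = √(0.145) = 0.381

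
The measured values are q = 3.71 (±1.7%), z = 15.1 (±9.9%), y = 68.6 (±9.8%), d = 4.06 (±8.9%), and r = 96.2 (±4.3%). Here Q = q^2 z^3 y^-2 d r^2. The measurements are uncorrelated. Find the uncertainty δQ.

1.43e+05

Products/powers → add relative errors in quadrature, weighted by exponent:
  (2·δq/q)² = (2×0.0170)² = 0.00116;  (3·δz/z)² = (3×0.0990)² = 0.0882;  (-2·δy/y)² = (-2×0.0980)² = 0.0384;  (1·δd/d)² = (1×0.0890)² = 0.00792;  (2·δr/r)² = (2×0.0430)² = 0.00740
δQ/Q = √(0.143) = 0.378
Q = 3.78e+05, so δQ = 0.378 × 3.78e+05 = 1.43e+05.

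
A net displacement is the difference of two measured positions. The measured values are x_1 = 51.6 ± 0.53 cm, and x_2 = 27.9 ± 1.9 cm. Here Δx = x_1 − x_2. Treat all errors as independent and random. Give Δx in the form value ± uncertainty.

Sums and differences: (δΔx)² = Σ (cᵢ δxᵢ)².
  (δx_1)² = 0.281;  (δx_2)² = 3.61
δΔx = √(3.89) = 1.97 cm
Δx = 23.7 cm.

23.7 ± 1.97 cm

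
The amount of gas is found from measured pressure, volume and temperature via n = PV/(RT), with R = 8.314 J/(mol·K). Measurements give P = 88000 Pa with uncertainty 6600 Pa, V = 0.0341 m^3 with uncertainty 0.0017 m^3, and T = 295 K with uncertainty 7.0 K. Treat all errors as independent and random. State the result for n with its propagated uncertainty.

1.22 ± 0.114 mol

Each factor contributes (exponent × relative error)² to (δn/n)²:
  (1·δP/P)² = (1×0.0750)² = 0.00562;  (1·δV/V)² = (1×0.0499)² = 0.00249;  (-1·δT/T)² = (-1×0.0237)² = 0.000563
δn/n = √(0.00867) = 0.0931
n = 1.22 mol, so δn = 0.0931 × 1.22 = 0.114 mol.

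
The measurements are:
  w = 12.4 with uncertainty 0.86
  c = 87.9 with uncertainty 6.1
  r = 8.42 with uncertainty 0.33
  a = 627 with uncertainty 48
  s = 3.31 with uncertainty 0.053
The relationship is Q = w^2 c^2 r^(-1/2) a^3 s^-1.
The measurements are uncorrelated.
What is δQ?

9.24e+12

Products/powers → add relative errors in quadrature, weighted by exponent:
  (2·δw/w)² = (2×0.0694)² = 0.0192;  (2·δc/c)² = (2×0.0694)² = 0.0193;  (−½·δr/r)² = (-0.5×0.0392)² = 0.000384;  (3·δa/a)² = (3×0.0766)² = 0.0527;  (-1·δs/s)² = (-1×0.0160)² = 0.000256
δQ/Q = √(0.0919) = 0.303
Q = 3.05e+13, so δQ = 0.303 × 3.05e+13 = 9.24e+12.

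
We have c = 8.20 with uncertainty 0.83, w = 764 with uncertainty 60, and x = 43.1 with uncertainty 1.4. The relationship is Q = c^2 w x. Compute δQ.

Q is a product of powers, so relative uncertainties combine in quadrature:
  (2·δc/c)² = (2×0.101)² = 0.0410;  (1·δw/w)² = (1×0.0785)² = 0.00617;  (1·δx/x)² = (1×0.0325)² = 0.00106
δQ/Q = √(0.0482) = 0.220
Q = 2.21e+06, so δQ = 0.220 × 2.21e+06 = 4.86e+05.

4.86e+05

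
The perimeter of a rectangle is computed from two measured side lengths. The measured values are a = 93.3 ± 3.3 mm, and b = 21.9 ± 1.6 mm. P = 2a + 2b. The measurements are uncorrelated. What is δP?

7.33 mm

Each term contributes (cᵢ δxᵢ)² to (δP)²:
  (2·δa)² = 43.6;  (2·δb)² = 10.2
δP = √(53.8) = 7.33 mm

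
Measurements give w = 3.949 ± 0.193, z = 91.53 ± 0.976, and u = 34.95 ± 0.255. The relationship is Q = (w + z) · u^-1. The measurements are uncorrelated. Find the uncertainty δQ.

0.0348

Let h = w + z = 95.48. δh = √(δw² + δz²) = √(0.0372 + 0.953) = 0.995, so δh/h = 0.0104.
Q is then a monomial in h, u:
δQ/Q = √((δh/h)² + (-1·δu/u)²) = √(0.000109 + 5.32e-05) = 0.0127
Q = 2.732, so δQ = 0.0127 × 2.732 = 0.0348.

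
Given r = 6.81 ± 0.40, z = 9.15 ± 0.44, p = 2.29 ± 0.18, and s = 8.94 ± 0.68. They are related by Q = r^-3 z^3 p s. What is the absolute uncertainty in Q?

Relative error in a monomial: (δQ/Q)² = Σ (nᵢ · δxᵢ/xᵢ)².
  (-3·δr/r)² = (-3×0.0587)² = 0.0311;  (3·δz/z)² = (3×0.0481)² = 0.0208;  (1·δp/p)² = (1×0.0786)² = 0.00618;  (1·δs/s)² = (1×0.0761)² = 0.00579
δQ/Q = √(0.0638) = 0.253
Q = 49.7, so δQ = 0.253 × 49.7 = 12.5.

12.5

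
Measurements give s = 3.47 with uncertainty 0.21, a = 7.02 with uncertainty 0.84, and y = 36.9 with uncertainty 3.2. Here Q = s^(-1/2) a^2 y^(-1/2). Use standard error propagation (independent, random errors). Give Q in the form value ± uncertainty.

4.36 ± 1.07

Relative error in a monomial: (δQ/Q)² = Σ (nᵢ · δxᵢ/xᵢ)².
  (−½·δs/s)² = (-0.5×0.0605)² = 0.000916;  (2·δa/a)² = (2×0.120)² = 0.0573;  (−½·δy/y)² = (-0.5×0.0867)² = 0.00188
δQ/Q = √(0.0601) = 0.245
Q = 4.36, so δQ = 0.245 × 4.36 = 1.07.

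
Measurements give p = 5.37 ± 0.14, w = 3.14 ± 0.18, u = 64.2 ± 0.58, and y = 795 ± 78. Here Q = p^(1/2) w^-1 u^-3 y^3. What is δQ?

422

Products/powers → add relative errors in quadrature, weighted by exponent:
  (½·δp/p)² = (0.5×0.0261)² = 0.000170;  (-1·δw/w)² = (-1×0.0573)² = 0.00329;  (-3·δu/u)² = (-3×0.00903)² = 0.000735;  (3·δy/y)² = (3×0.0981)² = 0.0866
δQ/Q = √(0.0908) = 0.301
Q = 1400, so δQ = 0.301 × 1400 = 422.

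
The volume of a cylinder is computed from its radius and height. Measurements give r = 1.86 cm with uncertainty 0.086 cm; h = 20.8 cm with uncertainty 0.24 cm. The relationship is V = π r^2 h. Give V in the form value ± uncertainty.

226 ± 21.1 cm^3

For a monomial V ∝ r^2, h, fractional errors add in quadrature:
  (2·δr/r)² = (2×0.0462)² = 0.00855;  (1·δh/h)² = (1×0.0115)² = 0.000133
δV/V = √(0.00868) = 0.0932
V = 226 cm^3, so δV = 0.0932 × 226 = 21.1 cm^3.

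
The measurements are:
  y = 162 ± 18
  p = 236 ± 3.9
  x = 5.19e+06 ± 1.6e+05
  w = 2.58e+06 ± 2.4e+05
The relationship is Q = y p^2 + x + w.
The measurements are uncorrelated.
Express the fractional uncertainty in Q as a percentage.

Let h = y·p^2 = 9.02e+06. δh/h = √((1·δy/y)² + (2·δp/p)²) = √(0.0123 + 0.00109) = 0.116, so δh = 1.05e+06.
Q = h + x + w: δQ = √(δh² + δx² + δw²) = √(1.09e+12 + 2.56e+10 + 5.76e+10) = 1.08e+06
Q = 1.68e+07, so δQ/Q = 1.08e+06/1.68e+07 = 0.0646.

6.46%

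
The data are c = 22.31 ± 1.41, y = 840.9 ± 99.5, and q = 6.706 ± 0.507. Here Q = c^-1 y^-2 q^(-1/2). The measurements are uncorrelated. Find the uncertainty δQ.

Since Q is a product/quotient, work with relative uncertainties:
  (-1·δc/c)² = (-1×0.0632)² = 0.00399;  (-2·δy/y)² = (-2×0.118)² = 0.0560;  (−½·δq/q)² = (-0.5×0.0756)² = 0.00143
δQ/Q = √(0.0614) = 0.248
Q = 2.448e-08, so δQ = 0.248 × 2.448e-08 = 6.07e-09.

6.07e-09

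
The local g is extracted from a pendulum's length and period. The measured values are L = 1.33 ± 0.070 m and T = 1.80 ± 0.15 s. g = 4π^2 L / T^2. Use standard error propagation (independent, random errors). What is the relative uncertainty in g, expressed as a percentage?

Since g is a product/quotient, work with relative uncertainties:
  (1·δL/L)² = (1×0.0526)² = 0.00277;  (-2·δT/T)² = (-2×0.0833)² = 0.0278
δg/g = √(0.0305) = 0.175

17.5%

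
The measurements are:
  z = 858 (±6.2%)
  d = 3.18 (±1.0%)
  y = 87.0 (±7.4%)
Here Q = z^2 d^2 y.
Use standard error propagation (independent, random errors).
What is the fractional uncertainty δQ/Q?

0.146

Products/powers → add relative errors in quadrature, weighted by exponent:
  (2·δz/z)² = (2×0.0620)² = 0.0154;  (2·δd/d)² = (2×0.0100)² = 0.000400;  (1·δy/y)² = (1×0.0740)² = 0.00548
δQ/Q = √(0.0213) = 0.146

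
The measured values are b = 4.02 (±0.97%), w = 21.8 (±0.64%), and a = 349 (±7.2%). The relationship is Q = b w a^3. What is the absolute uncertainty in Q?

8.06e+08

Products/powers → add relative errors in quadrature, weighted by exponent:
  (1·δb/b)² = (1×0.00970)² = 9.41e-05;  (1·δw/w)² = (1×0.00640)² = 4.1e-05;  (3·δa/a)² = (3×0.0720)² = 0.0467
δQ/Q = √(0.0468) = 0.216
Q = 3.73e+09, so δQ = 0.216 × 3.73e+09 = 8.06e+08.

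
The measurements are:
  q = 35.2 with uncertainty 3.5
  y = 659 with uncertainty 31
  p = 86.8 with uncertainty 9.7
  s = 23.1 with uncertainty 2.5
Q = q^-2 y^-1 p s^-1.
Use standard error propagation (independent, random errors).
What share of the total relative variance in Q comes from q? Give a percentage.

60.0%

(δQ/Q)² = (-2·δq/q)² + (-1·δy/y)² + (1·δp/p)² + (-1·δs/s)²
  q term: (-2×0.0994)² = 0.0395
  y term: (-1×0.0470)² = 0.00221
  p term: (1×0.112)² = 0.0125
  s term: (-1×0.108)² = 0.0117
Total = 0.0660. Share from q = 0.0395/0.0660 = 0.600.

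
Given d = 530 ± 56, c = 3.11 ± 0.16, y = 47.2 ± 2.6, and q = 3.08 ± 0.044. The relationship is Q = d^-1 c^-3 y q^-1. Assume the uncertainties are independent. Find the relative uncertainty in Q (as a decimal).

For a monomial Q ∝ d^-1, c^-3, y, q^-1, fractional errors add in quadrature:
  (-1·δd/d)² = (-1×0.106)² = 0.0112;  (-3·δc/c)² = (-3×0.0514)² = 0.0238;  (1·δy/y)² = (1×0.0551)² = 0.00303;  (-1·δq/q)² = (-1×0.0143)² = 0.000204
δQ/Q = √(0.0382) = 0.196

0.196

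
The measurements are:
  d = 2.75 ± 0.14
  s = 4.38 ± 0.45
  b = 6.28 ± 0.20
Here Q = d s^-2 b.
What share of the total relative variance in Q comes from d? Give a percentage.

(δQ/Q)² = (1·δd/d)² + (-2·δs/s)² + (1·δb/b)²
  d term: (1×0.0509)² = 0.00259
  s term: (-2×0.103)² = 0.0422
  b term: (1×0.0318)² = 0.00101
Total = 0.0458. Share from d = 0.00259/0.0458 = 0.0566.

5.66%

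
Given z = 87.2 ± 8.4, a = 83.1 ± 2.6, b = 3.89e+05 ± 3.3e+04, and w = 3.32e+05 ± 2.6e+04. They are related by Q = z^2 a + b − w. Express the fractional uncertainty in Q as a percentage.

18.9%

Let p = z^2·a = 6.32e+05. δp/p = √((2·δz/z)² + (1·δa/a)²) = √(0.0371 + 0.000979) = 0.195, so δp = 1.23e+05.
Q = p + b − w: δQ = √(δp² + δb² + δw²) = √(1.52e+10 + 1.09e+09 + 6.76e+08) = 1.3e+05
Q = 6.89e+05, so δQ/Q = 1.3e+05/6.89e+05 = 0.189.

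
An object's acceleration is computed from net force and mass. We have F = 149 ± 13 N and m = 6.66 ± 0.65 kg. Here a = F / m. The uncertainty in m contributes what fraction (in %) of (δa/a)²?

(δa/a)² = (1·δF/F)² + (-1·δm/m)²
  F term: (1×0.0872)² = 0.00761
  m term: (-1×0.0976)² = 0.00953
Total = 0.0171. Share from m = 0.00953/0.0171 = 0.556.

55.6%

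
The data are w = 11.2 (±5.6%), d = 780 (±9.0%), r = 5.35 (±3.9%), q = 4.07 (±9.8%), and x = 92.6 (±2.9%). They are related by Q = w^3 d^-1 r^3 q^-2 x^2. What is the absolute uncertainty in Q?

43300

For a monomial Q ∝ w^3, d^-1, r^3, q^-2, x^2, fractional errors add in quadrature:
  (3·δw/w)² = (3×0.0560)² = 0.0282;  (-1·δd/d)² = (-1×0.0900)² = 0.00810;  (3·δr/r)² = (3×0.0390)² = 0.0137;  (-2·δq/q)² = (-2×0.0980)² = 0.0384;  (2·δx/x)² = (2×0.0290)² = 0.00336
δQ/Q = √(0.0918) = 0.303
Q = 1.43e+05, so δQ = 0.303 × 1.43e+05 = 43300.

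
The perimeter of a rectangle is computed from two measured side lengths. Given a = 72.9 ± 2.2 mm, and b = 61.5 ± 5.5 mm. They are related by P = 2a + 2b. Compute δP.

P is a linear combination, so absolute uncertainties add in quadrature:
  (2·δa)² = 19.4;  (2·δb)² = 121
δP = √(140) = 11.8 mm

11.8 mm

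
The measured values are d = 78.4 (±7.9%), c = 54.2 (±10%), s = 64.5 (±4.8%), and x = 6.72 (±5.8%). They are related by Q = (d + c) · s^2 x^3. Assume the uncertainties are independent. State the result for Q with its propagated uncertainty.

Let u = d + c = 133. δu = √(δd² + δc²) = √(38.4 + 29.4) = 8.23, so δu/u = 0.0621.
Q is then a monomial in u, s, x:
δQ/Q = √((δu/u)² + (2·δs/s)² + (3·δx/x)²) = √(0.00385 + 0.00922 + 0.0303) = 0.208
Q = 1.67e+08, so δQ = 0.208 × 1.67e+08 = 3.49e+07.

(1.67 ± 0.349) × 10^8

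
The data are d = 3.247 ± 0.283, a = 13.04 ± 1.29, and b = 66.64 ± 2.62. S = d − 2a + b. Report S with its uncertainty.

43.81 ± 3.69

For a sum/difference, combine absolute errors in quadrature:
  (δd)² = 0.0801;  (2·δa)² = 6.66;  (δb)² = 6.86
δS = √(13.6) = 3.69
S = 43.81.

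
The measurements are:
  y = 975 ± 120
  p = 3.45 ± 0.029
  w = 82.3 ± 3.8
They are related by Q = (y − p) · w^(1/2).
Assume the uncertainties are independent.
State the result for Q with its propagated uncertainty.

Let u = y − p = 972. δu = √(δy² + δp²) = √(14400 + 0.000841) = 120, so δu/u = 0.124.
Q is then a monomial in u, w:
δQ/Q = √((δu/u)² + (½·δw/w)²) = √(0.0153 + 0.000533) = 0.126
Q = 8810, so δQ = 0.126 × 8810 = 1110.

8810 ± 1110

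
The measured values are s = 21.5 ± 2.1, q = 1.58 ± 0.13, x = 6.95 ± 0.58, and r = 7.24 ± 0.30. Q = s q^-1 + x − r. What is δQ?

1.86

Let p = s·q^-1 = 13.6. δp/p = √((1·δs/s)² + (-1·δq/q)²) = √(0.00954 + 0.00677) = 0.128, so δp = 1.74.
Q = p + x − r: δQ = √(δp² + δx² + δr²) = √(3.02 + 0.336 + 0.0900) = 1.86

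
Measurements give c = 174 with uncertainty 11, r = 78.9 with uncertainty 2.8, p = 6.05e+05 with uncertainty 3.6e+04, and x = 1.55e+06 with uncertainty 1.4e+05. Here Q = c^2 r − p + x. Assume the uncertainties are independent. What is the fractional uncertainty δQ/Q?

Let w = c^2·r = 2.39e+06. δw/w = √((2·δc/c)² + (1·δr/r)²) = √(0.0160 + 0.00126) = 0.131, so δw = 3.14e+05.
Q = w − p + x: δQ = √(δw² + δp² + δx²) = √(9.84e+10 + 1.3e+09 + 1.96e+10) = 3.45e+05
Q = 3.33e+06, so δQ/Q = 3.45e+05/3.33e+06 = 0.104.

0.104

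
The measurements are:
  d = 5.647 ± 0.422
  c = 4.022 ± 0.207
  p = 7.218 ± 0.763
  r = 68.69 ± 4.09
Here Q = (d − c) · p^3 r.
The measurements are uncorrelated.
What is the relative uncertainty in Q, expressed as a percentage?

Let u = d − c = 1.625. δu = √(δd² + δc²) = √(0.178 + 0.0428) = 0.470, so δu/u = 0.289.
Q is then a monomial in u, p, r:
δQ/Q = √((δu/u)² + (3·δp/p)² + (1·δr/r)²) = √(0.0837 + 0.101 + 0.00355) = 0.433

43.3%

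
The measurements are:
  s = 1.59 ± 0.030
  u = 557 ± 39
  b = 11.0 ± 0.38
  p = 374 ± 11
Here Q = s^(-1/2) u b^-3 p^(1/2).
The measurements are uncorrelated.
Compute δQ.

Each factor contributes (exponent × relative error)² to (δQ/Q)²:
  (−½·δs/s)² = (-0.5×0.0189)² = 8.9e-05;  (1·δu/u)² = (1×0.0700)² = 0.00490;  (-3·δb/b)² = (-3×0.0345)² = 0.0107;  (½·δp/p)² = (0.5×0.0294)² = 0.000216
δQ/Q = √(0.0159) = 0.126
Q = 6.42, so δQ = 0.126 × 6.42 = 0.811.

0.811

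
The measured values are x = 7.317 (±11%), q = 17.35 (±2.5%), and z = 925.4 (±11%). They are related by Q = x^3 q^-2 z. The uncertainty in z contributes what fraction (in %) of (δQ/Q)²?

(δQ/Q)² = (3·δx/x)² + (-2·δq/q)² + (1·δz/z)²
  x term: (3×0.110)² = 0.109
  q term: (-2×0.0250)² = 0.00250
  z term: (1×0.110)² = 0.0121
Total = 0.124. Share from z = 0.0121/0.124 = 0.0980.

9.80%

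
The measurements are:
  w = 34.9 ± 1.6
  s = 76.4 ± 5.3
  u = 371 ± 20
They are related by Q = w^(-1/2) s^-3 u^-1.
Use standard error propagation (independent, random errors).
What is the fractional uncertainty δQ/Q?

0.216

For a monomial Q ∝ w^(-1/2), s^-3, u^-1, fractional errors add in quadrature:
  (−½·δw/w)² = (-0.5×0.0458)² = 0.000525;  (-3·δs/s)² = (-3×0.0694)² = 0.0433;  (-1·δu/u)² = (-1×0.0539)² = 0.00291
δQ/Q = √(0.0467) = 0.216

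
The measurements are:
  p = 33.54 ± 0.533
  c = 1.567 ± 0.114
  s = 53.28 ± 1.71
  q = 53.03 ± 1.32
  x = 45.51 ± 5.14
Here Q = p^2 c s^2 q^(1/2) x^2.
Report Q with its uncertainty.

(7.547 ± 1.87) × 10^10

Q is a product of powers, so relative uncertainties combine in quadrature:
  (2·δp/p)² = (2×0.0159)² = 0.00101;  (1·δc/c)² = (1×0.0728)² = 0.00529;  (2·δs/s)² = (2×0.0321)² = 0.00412;  (½·δq/q)² = (0.5×0.0249)² = 0.000155;  (2·δx/x)² = (2×0.113)² = 0.0510
δQ/Q = √(0.0616) = 0.248
Q = 7.547e+10, so δQ = 0.248 × 7.547e+10 = 1.87e+10.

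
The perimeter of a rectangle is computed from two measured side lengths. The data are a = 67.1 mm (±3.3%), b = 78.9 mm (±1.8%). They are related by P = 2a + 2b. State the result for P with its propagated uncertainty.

292 ± 5.26 mm

Each term contributes (cᵢ δxᵢ)² to (δP)²:
  (2·δa)² = 19.6;  (2·δb)² = 8.07
δP = √(27.7) = 5.26 mm
P = 292 mm.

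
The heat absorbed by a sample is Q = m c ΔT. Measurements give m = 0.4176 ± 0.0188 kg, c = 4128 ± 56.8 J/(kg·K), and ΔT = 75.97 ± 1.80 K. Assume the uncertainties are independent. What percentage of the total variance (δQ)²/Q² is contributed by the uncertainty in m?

73.0%

(δQ/Q)² = (1·δm/m)² + (1·δc/c)² + (1·δΔT/ΔT)²
  m term: (1×0.0450)² = 0.00203
  c term: (1×0.0138)² = 0.000189
  ΔT term: (1×0.0237)² = 0.000561
Total = 0.00278. Share from m = 0.00203/0.00278 = 0.730.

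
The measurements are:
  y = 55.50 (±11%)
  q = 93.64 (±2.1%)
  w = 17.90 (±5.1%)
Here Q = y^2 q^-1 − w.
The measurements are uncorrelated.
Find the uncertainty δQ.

Let p = y^2·q^-1 = 32.89. δp/p = √((2·δy/y)² + (-1·δq/q)²) = √(0.0484 + 0.000441) = 0.221, so δp = 7.27.
Q = p − w: δQ = √(δp² + δw²) = √(52.8 + 0.833) = 7.33

7.33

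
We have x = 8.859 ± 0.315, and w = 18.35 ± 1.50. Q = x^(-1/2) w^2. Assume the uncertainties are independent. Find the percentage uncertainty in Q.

Products/powers → add relative errors in quadrature, weighted by exponent:
  (−½·δx/x)² = (-0.5×0.0356)² = 0.000316;  (2·δw/w)² = (2×0.0817)² = 0.0267
δQ/Q = √(0.0270) = 0.164

16.4%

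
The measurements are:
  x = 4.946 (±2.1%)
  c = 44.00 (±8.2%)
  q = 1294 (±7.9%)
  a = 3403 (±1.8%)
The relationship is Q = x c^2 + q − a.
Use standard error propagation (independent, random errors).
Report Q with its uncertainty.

Let p = x·c^2 = 9575. δp/p = √((1·δx/x)² + (2·δc/c)²) = √(0.000441 + 0.0269) = 0.165, so δp = 1580.
Q = p + q − a: δQ = √(δp² + δq² + δa²) = √(2.51e+06 + 10500 + 3750) = 1590
Q = 7466.

7466 ± 1590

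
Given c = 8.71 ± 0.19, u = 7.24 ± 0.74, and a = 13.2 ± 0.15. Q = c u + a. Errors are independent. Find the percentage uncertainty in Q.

8.64%

Let p = c·u = 63.1. δp/p = √((1·δc/c)² + (1·δu/u)²) = √(0.000476 + 0.0104) = 0.105, so δp = 6.59.
Q = p + a: δQ = √(δp² + δa²) = √(43.4 + 0.0225) = 6.59
Q = 76.3, so δQ/Q = 6.59/76.3 = 0.0864.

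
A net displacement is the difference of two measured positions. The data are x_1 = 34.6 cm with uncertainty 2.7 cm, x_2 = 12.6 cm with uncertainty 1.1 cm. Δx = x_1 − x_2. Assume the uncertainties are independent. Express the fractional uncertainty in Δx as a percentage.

Each term contributes (cᵢ δxᵢ)² to (δΔx)²:
  (δx_1)² = 7.29;  (δx_2)² = 1.21
δΔx = √(8.50) = 2.92 cm
Δx = 22.0 cm, so δΔx/Δx = 2.92/22.0 = 0.133.

13.3%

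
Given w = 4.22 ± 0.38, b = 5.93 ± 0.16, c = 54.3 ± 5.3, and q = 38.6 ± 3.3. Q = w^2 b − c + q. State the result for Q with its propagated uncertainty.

89.9 ± 20.2

Let p = w^2·b = 106. δp/p = √((2·δw/w)² + (1·δb/b)²) = √(0.0324 + 0.000728) = 0.182, so δp = 19.2.
Q = p − c + q: δQ = √(δp² + δc² + δq²) = √(370 + 28.1 + 10.9) = 20.2
Q = 89.9.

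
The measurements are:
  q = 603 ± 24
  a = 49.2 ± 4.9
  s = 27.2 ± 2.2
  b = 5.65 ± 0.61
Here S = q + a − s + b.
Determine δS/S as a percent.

3.90%

For a sum/difference, combine absolute errors in quadrature:
  (δq)² = 576;  (δa)² = 24.0;  (δs)² = 4.84;  (δb)² = 0.372
δS = √(605) = 24.6
S = 631, so δS/S = 24.6/631 = 0.0390.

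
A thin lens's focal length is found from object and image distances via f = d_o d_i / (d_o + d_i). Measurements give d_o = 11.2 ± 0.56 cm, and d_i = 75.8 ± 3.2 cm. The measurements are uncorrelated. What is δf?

∂f/∂d_o = (d_i/(d_o+d_i))² = 0.759;  ∂f/∂d_i = (d_o/(d_o+d_i))² = 0.0166
δf = √((∂f/∂d_o · δd_o)² + (∂f/∂d_i · δd_i)²) = √(0.181 + 0.00281) = 0.428 cm

0.428 cm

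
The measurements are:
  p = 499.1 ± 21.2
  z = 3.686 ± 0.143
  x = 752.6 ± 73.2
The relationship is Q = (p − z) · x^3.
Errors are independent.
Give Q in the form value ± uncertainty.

(2.112 ± 0.623) × 10^11

Let u = p − z = 495.4. δu = √(δp² + δz²) = √(449 + 0.0204) = 21.2, so δu/u = 0.0428.
Q is then a monomial in u, x:
δQ/Q = √((δu/u)² + (3·δx/x)²) = √(0.00183 + 0.0851) = 0.295
Q = 2.112e+11, so δQ = 0.295 × 2.112e+11 = 6.23e+10.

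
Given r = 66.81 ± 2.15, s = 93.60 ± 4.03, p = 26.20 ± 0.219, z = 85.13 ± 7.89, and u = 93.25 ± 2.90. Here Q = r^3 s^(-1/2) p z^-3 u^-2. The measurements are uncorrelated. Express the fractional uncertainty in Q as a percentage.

Since Q is a product/quotient, work with relative uncertainties:
  (3·δr/r)² = (3×0.0322)² = 0.00932;  (−½·δs/s)² = (-0.5×0.0431)² = 0.000463;  (1·δp/p)² = (1×0.00836)² = 6.99e-05;  (-3·δz/z)² = (-3×0.0927)² = 0.0773;  (-2·δu/u)² = (-2×0.0311)² = 0.00387
δQ/Q = √(0.0910) = 0.302

30.2%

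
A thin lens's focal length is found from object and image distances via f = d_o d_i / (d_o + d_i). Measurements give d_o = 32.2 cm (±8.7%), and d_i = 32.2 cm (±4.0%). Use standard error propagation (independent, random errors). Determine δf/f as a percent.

∂f/∂d_o = (d_i/(d_o+d_i))² = 0.250;  ∂f/∂d_i = (d_o/(d_o+d_i))² = 0.250
δf = √((∂f/∂d_o · δd_o)² + (∂f/∂d_i · δd_i)²) = √(0.490 + 0.104) = 0.771 cm
f = 16.1 cm, so δf/f = 0.771/16.1 = 0.0479.

4.79%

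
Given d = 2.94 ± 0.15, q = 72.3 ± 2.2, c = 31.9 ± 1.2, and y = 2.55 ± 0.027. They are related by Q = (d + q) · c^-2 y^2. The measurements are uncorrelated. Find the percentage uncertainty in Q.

Let u = d + q = 75.2. δu = √(δd² + δq²) = √(0.0225 + 4.84) = 2.21, so δu/u = 0.0293.
Q is then a monomial in u, c, y:
δQ/Q = √((δu/u)² + (-2·δc/c)² + (2·δy/y)²) = √(0.000859 + 0.00566 + 0.000448) = 0.0835

8.35%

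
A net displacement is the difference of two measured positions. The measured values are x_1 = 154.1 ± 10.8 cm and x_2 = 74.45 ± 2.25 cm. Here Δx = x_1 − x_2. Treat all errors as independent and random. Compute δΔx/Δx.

0.139

Each term contributes (cᵢ δxᵢ)² to (δΔx)²:
  (δx_1)² = 117;  (δx_2)² = 5.06
δΔx = √(122) = 11.0 cm
Δx = 79.65 cm, so δΔx/Δx = 11.0/79.65 = 0.139.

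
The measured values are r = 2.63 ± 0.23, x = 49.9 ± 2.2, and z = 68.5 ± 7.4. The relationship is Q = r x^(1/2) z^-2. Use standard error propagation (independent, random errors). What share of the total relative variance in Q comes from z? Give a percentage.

(δQ/Q)² = (1·δr/r)² + (½·δx/x)² + (-2·δz/z)²
  r term: (1×0.0875)² = 0.00765
  x term: (0.5×0.0441)² = 0.000486
  z term: (-2×0.108)² = 0.0467
Total = 0.0548. Share from z = 0.0467/0.0548 = 0.852.

85.2%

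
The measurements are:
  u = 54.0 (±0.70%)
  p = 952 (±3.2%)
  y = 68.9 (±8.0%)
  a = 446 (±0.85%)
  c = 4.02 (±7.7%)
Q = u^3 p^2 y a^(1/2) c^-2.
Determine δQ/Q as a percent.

Since Q is a product/quotient, work with relative uncertainties:
  (3·δu/u)² = (3×0.00700)² = 0.000441;  (2·δp/p)² = (2×0.0320)² = 0.00410;  (1·δy/y)² = (1×0.0800)² = 0.00640;  (½·δa/a)² = (0.5×0.00850)² = 1.81e-05;  (-2·δc/c)² = (-2×0.0770)² = 0.0237
δQ/Q = √(0.0347) = 0.186

18.6%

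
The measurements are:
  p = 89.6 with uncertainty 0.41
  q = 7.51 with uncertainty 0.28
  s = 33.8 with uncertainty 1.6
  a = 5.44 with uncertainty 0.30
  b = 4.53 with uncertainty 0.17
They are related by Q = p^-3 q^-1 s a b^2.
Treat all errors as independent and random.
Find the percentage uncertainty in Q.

11.2%

Q is a product of powers, so relative uncertainties combine in quadrature:
  (-3·δp/p)² = (-3×0.00458)² = 0.000188;  (-1·δq/q)² = (-1×0.0373)² = 0.00139;  (1·δs/s)² = (1×0.0473)² = 0.00224;  (1·δa/a)² = (1×0.0551)² = 0.00304;  (2·δb/b)² = (2×0.0375)² = 0.00563
δQ/Q = √(0.0125) = 0.112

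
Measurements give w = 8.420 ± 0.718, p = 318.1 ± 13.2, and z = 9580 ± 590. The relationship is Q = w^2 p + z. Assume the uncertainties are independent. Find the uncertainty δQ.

4000

Let h = w^2·p = 22550. δh/h = √((2·δw/w)² + (1·δp/p)²) = √(0.0291 + 0.00172) = 0.176, so δh = 3960.
Q = h + z: δQ = √(δh² + δz²) = √(1.57e+07 + 3.48e+05) = 4000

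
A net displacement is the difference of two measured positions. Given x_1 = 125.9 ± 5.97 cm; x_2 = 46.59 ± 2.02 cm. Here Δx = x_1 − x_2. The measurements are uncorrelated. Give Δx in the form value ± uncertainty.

Sums and differences: (δΔx)² = Σ (cᵢ δxᵢ)².
  (δx_1)² = 35.6;  (δx_2)² = 4.08
δΔx = √(39.7) = 6.30 cm
Δx = 79.31 cm.

79.31 ± 6.30 cm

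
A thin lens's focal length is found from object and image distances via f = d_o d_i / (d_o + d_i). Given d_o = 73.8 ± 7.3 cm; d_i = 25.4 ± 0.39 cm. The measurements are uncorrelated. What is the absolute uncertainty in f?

∂f/∂d_o = (d_i/(d_o+d_i))² = 0.0656;  ∂f/∂d_i = (d_o/(d_o+d_i))² = 0.553
δf = √((∂f/∂d_o · δd_o)² + (∂f/∂d_i · δd_i)²) = √(0.229 + 0.0466) = 0.525 cm

0.525 cm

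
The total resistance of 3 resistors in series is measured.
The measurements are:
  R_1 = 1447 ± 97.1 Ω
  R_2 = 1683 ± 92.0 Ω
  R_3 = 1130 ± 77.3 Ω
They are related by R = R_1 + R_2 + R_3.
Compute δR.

Sums and differences: (δR)² = Σ (cᵢ δxᵢ)².
  (δR_1)² = 9430;  (δR_2)² = 8460;  (δR_3)² = 5980
δR = √(23900) = 154 Ω

154 Ω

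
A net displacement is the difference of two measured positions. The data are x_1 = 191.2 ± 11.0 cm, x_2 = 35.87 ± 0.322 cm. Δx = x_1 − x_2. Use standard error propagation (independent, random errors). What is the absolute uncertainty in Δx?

11.0 cm

Sums and differences: (δΔx)² = Σ (cᵢ δxᵢ)².
  (δx_1)² = 121;  (δx_2)² = 0.104
δΔx = √(121) = 11.0 cm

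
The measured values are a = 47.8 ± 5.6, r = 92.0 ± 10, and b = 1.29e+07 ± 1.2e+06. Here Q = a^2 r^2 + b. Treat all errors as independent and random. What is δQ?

6.3e+06

Let p = a^2·r^2 = 1.93e+07. δp/p = √((2·δa/a)² + (2·δr/r)²) = √(0.0549 + 0.0473) = 0.320, so δp = 6.18e+06.
Q = p + b: δQ = √(δp² + δb²) = √(3.82e+13 + 1.44e+12) = 6.3e+06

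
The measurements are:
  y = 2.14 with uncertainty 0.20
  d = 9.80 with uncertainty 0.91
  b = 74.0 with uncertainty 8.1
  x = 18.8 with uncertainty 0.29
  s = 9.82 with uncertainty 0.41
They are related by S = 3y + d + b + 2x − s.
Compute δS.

8.20

S is a linear combination, so absolute uncertainties add in quadrature:
  (3·δy)² = 0.360;  (δd)² = 0.828;  (δb)² = 65.6;  (2·δx)² = 0.336;  (δs)² = 0.168
δS = √(67.3) = 8.20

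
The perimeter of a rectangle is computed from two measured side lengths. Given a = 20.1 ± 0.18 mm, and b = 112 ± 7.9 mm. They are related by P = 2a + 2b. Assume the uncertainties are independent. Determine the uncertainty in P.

15.8 mm

Each term contributes (cᵢ δxᵢ)² to (δP)²:
  (2·δa)² = 0.130;  (2·δb)² = 250
δP = √(250) = 15.8 mm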